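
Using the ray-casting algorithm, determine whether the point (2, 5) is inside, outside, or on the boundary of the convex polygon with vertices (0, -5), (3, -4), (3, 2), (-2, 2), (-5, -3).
The point (2, 5) lies strictly outside the polygon

Cast a horizontal ray to the right from the query point and count how many polygon edges it crosses (each edge strictly once or zero times, handled with the usual half-open convention). 
Parity of crossings → even ⇒ outside.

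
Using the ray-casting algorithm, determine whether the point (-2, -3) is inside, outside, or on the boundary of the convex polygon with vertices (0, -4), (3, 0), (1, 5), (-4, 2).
The point (-2, -3) lies strictly outside the polygon

Cast a horizontal ray to the right from the query point and count how many polygon edges it crosses (each edge strictly once or zero times, handled with the usual half-open convention). 
Parity of crossings → even ⇒ outside.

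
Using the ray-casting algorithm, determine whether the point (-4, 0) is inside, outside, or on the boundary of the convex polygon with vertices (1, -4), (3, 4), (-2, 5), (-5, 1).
The point (-4, 0) lies strictly outside the polygon

Cast a horizontal ray to the right from the query point and count how many polygon edges it crosses (each edge strictly once or zero times, handled with the usual half-open convention). 
Parity of crossings → even ⇒ outside.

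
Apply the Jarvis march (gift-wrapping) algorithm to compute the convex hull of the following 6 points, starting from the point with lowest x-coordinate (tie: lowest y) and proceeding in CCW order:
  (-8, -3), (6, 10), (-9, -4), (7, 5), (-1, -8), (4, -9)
Hull (CCW) = [(-9, -4), (-1, -8), (4, -9), (7, 5), (6, 10), (-8, -3)]

Jarvis march: at each step, from the current hull vertex p, select the next vertex q as the point such that every other point lies strictly to the left of (or on) the directed line p → q. (Equivalently: for every other point r, the cross product (q − p) × (r − p) ≥ 0.)
Starting point (lowest x, tie lowest y): (-9, -4). Wrap until returning to start. Resulting hull: (-9, -4), (-1, -8), (4, -9), (7, 5), (6, 10), (-8, -3).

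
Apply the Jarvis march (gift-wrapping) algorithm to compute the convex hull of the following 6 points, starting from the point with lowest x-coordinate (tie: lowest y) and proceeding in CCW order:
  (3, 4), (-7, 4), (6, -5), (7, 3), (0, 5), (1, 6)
Hull (CCW) = [(-7, 4), (6, -5), (7, 3), (1, 6)]

Jarvis march: at each step, from the current hull vertex p, select the next vertex q as the point such that every other point lies strictly to the left of (or on) the directed line p → q. (Equivalently: for every other point r, the cross product (q − p) × (r − p) ≥ 0.)
Starting point (lowest x, tie lowest y): (-7, 4). Wrap until returning to start. Resulting hull: (-7, 4), (6, -5), (7, 3), (1, 6).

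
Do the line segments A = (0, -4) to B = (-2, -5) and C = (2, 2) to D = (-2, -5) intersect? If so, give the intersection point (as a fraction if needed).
Yes; intersection at (-2, -5) (t = 1 on AB, s = 1 on CD)

Parametrize AB as A + t(B − A) = (0 + -2 t, -4 + -1 t) and CD as C + s(D − C) = (2 + -4 s, 2 + -7 s). Solve the linear system for (t, s). Determinant = -10 ≠ 0, so a unique intersection of the containing lines exists. Solution: t = 1, s = 1 — both in [0, 1], so the segments cross. Intersection point: (-2, -5).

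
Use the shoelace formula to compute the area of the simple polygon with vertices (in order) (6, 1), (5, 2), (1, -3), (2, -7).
Area = 33/2

Shoelace formula: Area = (1/2) |Σ_i (x_i · y_{i+1} − x_{i+1} · y_i)| (indices mod n). Compute each cross term:
  (6)(2) − (5)(1) = 7
  (5)(-3) − (1)(2) = -17
  (1)(-7) − (2)(-3) = -1
  (2)(1) − (6)(-7) = 44
Sum = 33, so (signed) Area = 33/2 = 33/2, |Area| = 33/2.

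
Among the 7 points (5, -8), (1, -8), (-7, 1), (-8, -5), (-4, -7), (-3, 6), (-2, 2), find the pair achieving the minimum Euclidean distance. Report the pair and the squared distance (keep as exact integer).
Pair = ((5, -8), (1, -8)); squared distance = 16

Compute all C(7, 2) = 21 pairwise squared distances (x_i − x_j)² + (y_i − y_j)². The minimum is 16, attained by the pair ((5, -8), (1, -8)).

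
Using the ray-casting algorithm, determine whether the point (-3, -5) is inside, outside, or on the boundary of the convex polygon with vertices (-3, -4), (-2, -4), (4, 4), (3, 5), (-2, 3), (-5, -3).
The point (-3, -5) lies strictly outside the polygon

Cast a horizontal ray to the right from the query point and count how many polygon edges it crosses (each edge strictly once or zero times, handled with the usual half-open convention). 
Parity of crossings → even ⇒ outside.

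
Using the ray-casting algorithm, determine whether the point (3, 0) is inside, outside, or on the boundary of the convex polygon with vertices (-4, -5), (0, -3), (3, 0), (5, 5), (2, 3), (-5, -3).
The point (3, 0) lies on the polygon boundary

Boundary check: the query satisfies the collinearity and bounding-box conditions for some polygon edge, so it lies exactly on the boundary.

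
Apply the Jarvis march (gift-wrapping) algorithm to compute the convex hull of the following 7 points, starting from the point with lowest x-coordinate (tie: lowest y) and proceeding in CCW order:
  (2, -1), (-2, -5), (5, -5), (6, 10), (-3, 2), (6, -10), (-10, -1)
Hull (CCW) = [(-10, -1), (6, -10), (6, 10)]

Jarvis march: at each step, from the current hull vertex p, select the next vertex q as the point such that every other point lies strictly to the left of (or on) the directed line p → q. (Equivalently: for every other point r, the cross product (q − p) × (r − p) ≥ 0.)
Starting point (lowest x, tie lowest y): (-10, -1). Wrap until returning to start. Resulting hull: (-10, -1), (6, -10), (6, 10).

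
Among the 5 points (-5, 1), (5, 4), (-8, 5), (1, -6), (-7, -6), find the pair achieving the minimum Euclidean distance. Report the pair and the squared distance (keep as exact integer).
Pair = ((-5, 1), (-8, 5)); squared distance = 25

Compute all C(5, 2) = 10 pairwise squared distances (x_i − x_j)² + (y_i − y_j)². The minimum is 25, attained by the pair ((-5, 1), (-8, 5)).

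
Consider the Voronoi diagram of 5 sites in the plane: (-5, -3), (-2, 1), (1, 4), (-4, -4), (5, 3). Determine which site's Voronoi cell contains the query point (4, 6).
Nearest site = (5, 3)

The Voronoi cell of site s contains exactly those query points closer to s than to any other site. Compute squared distances from q = (4, 6) to each site:
  (5 − 4)² + (3 − 6)² = 10
  (1 − 4)² + (4 − 6)² = 13
  (-2 − 4)² + (1 − 6)² = 61
  (-5 − 4)² + (-3 − 6)² = 162
  (-4 − 4)² + (-4 − 6)² = 164
Minimum is attained by (5, 3), so q lies in its Voronoi cell.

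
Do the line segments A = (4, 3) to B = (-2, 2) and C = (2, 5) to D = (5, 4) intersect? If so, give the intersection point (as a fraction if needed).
No (intersection of containing lines falls outside at least one segment)

Parametrize and solve: t = -4/9, s = 14/9. At least one of these is outside [0, 1], so the segments do not intersect.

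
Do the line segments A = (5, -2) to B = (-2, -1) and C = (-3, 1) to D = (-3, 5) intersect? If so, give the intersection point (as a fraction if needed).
No (intersection of containing lines falls outside at least one segment)

Parametrize and solve: t = 8/7, s = -13/28. At least one of these is outside [0, 1], so the segments do not intersect.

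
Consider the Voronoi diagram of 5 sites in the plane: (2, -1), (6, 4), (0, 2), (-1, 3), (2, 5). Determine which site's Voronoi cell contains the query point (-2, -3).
Nearest site = (2, -1)

The Voronoi cell of site s contains exactly those query points closer to s than to any other site. Compute squared distances from q = (-2, -3) to each site:
  (2 − -2)² + (-1 − -3)² = 20
  (0 − -2)² + (2 − -3)² = 29
  (-1 − -2)² + (3 − -3)² = 37
  (2 − -2)² + (5 − -3)² = 80
  (6 − -2)² + (4 − -3)² = 113
Minimum is attained by (2, -1), so q lies in its Voronoi cell.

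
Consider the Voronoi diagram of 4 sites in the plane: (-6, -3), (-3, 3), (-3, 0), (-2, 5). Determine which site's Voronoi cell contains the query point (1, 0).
Nearest site = (-3, 0)

The Voronoi cell of site s contains exactly those query points closer to s than to any other site. Compute squared distances from q = (1, 0) to each site:
  (-3 − 1)² + (0 − 0)² = 16
  (-3 − 1)² + (3 − 0)² = 25
  (-2 − 1)² + (5 − 0)² = 34
  (-6 − 1)² + (-3 − 0)² = 58
Minimum is attained by (-3, 0), so q lies in its Voronoi cell.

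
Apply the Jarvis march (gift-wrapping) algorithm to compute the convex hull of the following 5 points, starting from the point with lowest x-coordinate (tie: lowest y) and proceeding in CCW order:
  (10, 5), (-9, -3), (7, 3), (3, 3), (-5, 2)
Hull (CCW) = [(-9, -3), (7, 3), (10, 5), (-5, 2)]

Jarvis march: at each step, from the current hull vertex p, select the next vertex q as the point such that every other point lies strictly to the left of (or on) the directed line p → q. (Equivalently: for every other point r, the cross product (q − p) × (r − p) ≥ 0.)
Starting point (lowest x, tie lowest y): (-9, -3). Wrap until returning to start. Resulting hull: (-9, -3), (7, 3), (10, 5), (-5, 2).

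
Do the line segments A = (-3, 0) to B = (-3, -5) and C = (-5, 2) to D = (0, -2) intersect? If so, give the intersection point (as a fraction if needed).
No (intersection of containing lines falls outside at least one segment)

Parametrize and solve: t = -2/25, s = 2/5. At least one of these is outside [0, 1], so the segments do not intersect.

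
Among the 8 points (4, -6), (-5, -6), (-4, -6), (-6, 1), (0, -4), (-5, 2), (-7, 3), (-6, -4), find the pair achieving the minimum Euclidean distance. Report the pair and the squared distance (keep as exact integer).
Pair = ((-5, -6), (-4, -6)); squared distance = 1

Compute all C(8, 2) = 28 pairwise squared distances (x_i − x_j)² + (y_i − y_j)². The minimum is 1, attained by the pair ((-5, -6), (-4, -6)).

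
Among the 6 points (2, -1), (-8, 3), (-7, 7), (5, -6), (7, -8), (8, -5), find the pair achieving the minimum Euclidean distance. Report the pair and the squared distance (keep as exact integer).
Pair = ((5, -6), (7, -8)); squared distance = 8

Compute all C(6, 2) = 15 pairwise squared distances (x_i − x_j)² + (y_i − y_j)². The minimum is 8, attained by the pair ((5, -6), (7, -8)).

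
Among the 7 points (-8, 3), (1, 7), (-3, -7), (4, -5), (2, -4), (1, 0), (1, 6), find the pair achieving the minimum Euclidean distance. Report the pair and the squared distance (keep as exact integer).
Pair = ((1, 7), (1, 6)); squared distance = 1

Compute all C(7, 2) = 21 pairwise squared distances (x_i − x_j)² + (y_i − y_j)². The minimum is 1, attained by the pair ((1, 7), (1, 6)).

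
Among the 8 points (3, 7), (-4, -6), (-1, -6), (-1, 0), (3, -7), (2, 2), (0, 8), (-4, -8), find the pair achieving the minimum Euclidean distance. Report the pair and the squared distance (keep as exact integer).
Pair = ((-4, -6), (-4, -8)); squared distance = 4

Compute all C(8, 2) = 28 pairwise squared distances (x_i − x_j)² + (y_i − y_j)². The minimum is 4, attained by the pair ((-4, -6), (-4, -8)).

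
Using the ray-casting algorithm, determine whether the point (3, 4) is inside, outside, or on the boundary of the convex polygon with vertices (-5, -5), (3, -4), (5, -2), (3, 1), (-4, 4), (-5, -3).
The point (3, 4) lies strictly outside the polygon

Cast a horizontal ray to the right from the query point and count how many polygon edges it crosses (each edge strictly once or zero times, handled with the usual half-open convention). 
Parity of crossings → even ⇒ outside.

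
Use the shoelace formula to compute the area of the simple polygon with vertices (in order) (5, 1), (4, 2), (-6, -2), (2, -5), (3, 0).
Area = 31

Shoelace formula: Area = (1/2) |Σ_i (x_i · y_{i+1} − x_{i+1} · y_i)| (indices mod n). Compute each cross term:
  (5)(2) − (4)(1) = 6
  (4)(-2) − (-6)(2) = 4
  (-6)(-5) − (2)(-2) = 34
  (2)(0) − (3)(-5) = 15
  (3)(1) − (5)(0) = 3
Sum = 62, so (signed) Area = 62/2 = 31, |Area| = 31.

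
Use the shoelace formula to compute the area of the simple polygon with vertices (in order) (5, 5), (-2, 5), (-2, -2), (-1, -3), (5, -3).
Area = 111/2

Shoelace formula: Area = (1/2) |Σ_i (x_i · y_{i+1} − x_{i+1} · y_i)| (indices mod n). Compute each cross term:
  (5)(5) − (-2)(5) = 35
  (-2)(-2) − (-2)(5) = 14
  (-2)(-3) − (-1)(-2) = 4
  (-1)(-3) − (5)(-3) = 18
  (5)(5) − (5)(-3) = 40
Sum = 111, so (signed) Area = 111/2 = 111/2, |Area| = 111/2.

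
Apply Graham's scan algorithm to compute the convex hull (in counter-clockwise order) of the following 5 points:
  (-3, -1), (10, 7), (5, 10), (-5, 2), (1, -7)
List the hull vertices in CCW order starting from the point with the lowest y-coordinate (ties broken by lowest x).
Hull (CCW) = [(1, -7), (10, 7), (5, 10), (-5, 2)]

Graham scan procedure:
  1. Find the pivot p₀ = point with lowest y (tie → lowest x): (1, -7).
  2. Sort the remaining points by polar angle around p₀.
  3. Walk through sorted points, maintaining a stack; pop the top while the last three entries make a non-left turn (cross product ≤ 0).
  4. Final stack is the convex hull in CCW order: (1, -7), (10, 7), (5, 10), (-5, 2).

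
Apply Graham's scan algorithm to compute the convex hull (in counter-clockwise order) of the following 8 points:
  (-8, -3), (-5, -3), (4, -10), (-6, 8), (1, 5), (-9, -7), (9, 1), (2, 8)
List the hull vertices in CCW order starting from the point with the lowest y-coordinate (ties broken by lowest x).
Hull (CCW) = [(4, -10), (9, 1), (2, 8), (-6, 8), (-9, -7)]

Graham scan procedure:
  1. Find the pivot p₀ = point with lowest y (tie → lowest x): (4, -10).
  2. Sort the remaining points by polar angle around p₀.
  3. Walk through sorted points, maintaining a stack; pop the top while the last three entries make a non-left turn (cross product ≤ 0).
  4. Final stack is the convex hull in CCW order: (4, -10), (9, 1), (2, 8), (-6, 8), (-9, -7).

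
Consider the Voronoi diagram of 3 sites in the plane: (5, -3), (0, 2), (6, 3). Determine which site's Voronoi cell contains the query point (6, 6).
Nearest site = (6, 3)

The Voronoi cell of site s contains exactly those query points closer to s than to any other site. Compute squared distances from q = (6, 6) to each site:
  (6 − 6)² + (3 − 6)² = 9
  (0 − 6)² + (2 − 6)² = 52
  (5 − 6)² + (-3 − 6)² = 82
Minimum is attained by (6, 3), so q lies in its Voronoi cell.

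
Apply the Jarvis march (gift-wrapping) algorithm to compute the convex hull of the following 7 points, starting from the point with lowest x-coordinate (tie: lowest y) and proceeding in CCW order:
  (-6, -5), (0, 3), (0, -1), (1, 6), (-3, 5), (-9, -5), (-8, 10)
Hull (CCW) = [(-9, -5), (-6, -5), (0, -1), (1, 6), (-8, 10)]

Jarvis march: at each step, from the current hull vertex p, select the next vertex q as the point such that every other point lies strictly to the left of (or on) the directed line p → q. (Equivalently: for every other point r, the cross product (q − p) × (r − p) ≥ 0.)
Starting point (lowest x, tie lowest y): (-9, -5). Wrap until returning to start. Resulting hull: (-9, -5), (-6, -5), (0, -1), (1, 6), (-8, 10).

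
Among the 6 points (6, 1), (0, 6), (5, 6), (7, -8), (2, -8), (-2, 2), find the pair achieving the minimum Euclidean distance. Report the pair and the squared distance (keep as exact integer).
Pair = ((0, 6), (-2, 2)); squared distance = 20

Compute all C(6, 2) = 15 pairwise squared distances (x_i − x_j)² + (y_i − y_j)². The minimum is 20, attained by the pair ((0, 6), (-2, 2)).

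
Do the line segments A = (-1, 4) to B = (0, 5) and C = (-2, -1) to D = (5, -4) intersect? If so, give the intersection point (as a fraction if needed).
No (intersection of containing lines falls outside at least one segment)

Parametrize and solve: t = -19/5, s = -2/5. At least one of these is outside [0, 1], so the segments do not intersect.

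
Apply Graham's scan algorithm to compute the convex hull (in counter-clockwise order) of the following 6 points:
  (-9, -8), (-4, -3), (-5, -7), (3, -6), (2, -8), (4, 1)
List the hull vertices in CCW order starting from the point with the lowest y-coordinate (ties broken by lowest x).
Hull (CCW) = [(-9, -8), (2, -8), (3, -6), (4, 1), (-4, -3)]

Graham scan procedure:
  1. Find the pivot p₀ = point with lowest y (tie → lowest x): (-9, -8).
  2. Sort the remaining points by polar angle around p₀.
  3. Walk through sorted points, maintaining a stack; pop the top while the last three entries make a non-left turn (cross product ≤ 0).
  4. Final stack is the convex hull in CCW order: (-9, -8), (2, -8), (3, -6), (4, 1), (-4, -3).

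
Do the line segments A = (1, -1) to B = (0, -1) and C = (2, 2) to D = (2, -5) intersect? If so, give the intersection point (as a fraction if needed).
No (intersection of containing lines falls outside at least one segment)

Parametrize and solve: t = -1, s = 3/7. At least one of these is outside [0, 1], so the segments do not intersect.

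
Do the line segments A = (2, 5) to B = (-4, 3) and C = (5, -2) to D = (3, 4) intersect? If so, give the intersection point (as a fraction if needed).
No (intersection of containing lines falls outside at least one segment)

Parametrize and solve: t = -1/10, s = 6/5. At least one of these is outside [0, 1], so the segments do not intersect.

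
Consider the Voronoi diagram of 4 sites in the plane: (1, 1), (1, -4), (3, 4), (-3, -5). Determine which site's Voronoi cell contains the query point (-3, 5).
Nearest site = (1, 1)

The Voronoi cell of site s contains exactly those query points closer to s than to any other site. Compute squared distances from q = (-3, 5) to each site:
  (1 − -3)² + (1 − 5)² = 32
  (3 − -3)² + (4 − 5)² = 37
  (1 − -3)² + (-4 − 5)² = 97
  (-3 − -3)² + (-5 − 5)² = 100
Minimum is attained by (1, 1), so q lies in its Voronoi cell.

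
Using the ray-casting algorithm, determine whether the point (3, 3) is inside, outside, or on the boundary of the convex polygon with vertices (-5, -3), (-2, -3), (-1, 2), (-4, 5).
The point (3, 3) lies strictly outside the polygon

Cast a horizontal ray to the right from the query point and count how many polygon edges it crosses (each edge strictly once or zero times, handled with the usual half-open convention). 
Parity of crossings → even ⇒ outside.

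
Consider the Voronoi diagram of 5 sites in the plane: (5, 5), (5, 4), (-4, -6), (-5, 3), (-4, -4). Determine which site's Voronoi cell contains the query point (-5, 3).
Nearest site = (-5, 3)

The Voronoi cell of site s contains exactly those query points closer to s than to any other site. Compute squared distances from q = (-5, 3) to each site:
  (-5 − -5)² + (3 − 3)² = 0
  (-4 − -5)² + (-4 − 3)² = 50
  (-4 − -5)² + (-6 − 3)² = 82
  (5 − -5)² + (4 − 3)² = 101
  (5 − -5)² + (5 − 3)² = 104
Minimum is attained by (-5, 3), so q lies in its Voronoi cell.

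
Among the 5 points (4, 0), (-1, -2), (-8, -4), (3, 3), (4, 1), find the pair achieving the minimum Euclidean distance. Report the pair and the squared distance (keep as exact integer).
Pair = ((4, 0), (4, 1)); squared distance = 1

Compute all C(5, 2) = 10 pairwise squared distances (x_i − x_j)² + (y_i − y_j)². The minimum is 1, attained by the pair ((4, 0), (4, 1)).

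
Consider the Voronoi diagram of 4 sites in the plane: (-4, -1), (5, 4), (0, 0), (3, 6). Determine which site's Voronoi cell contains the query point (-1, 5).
Nearest site = (3, 6)

The Voronoi cell of site s contains exactly those query points closer to s than to any other site. Compute squared distances from q = (-1, 5) to each site:
  (3 − -1)² + (6 − 5)² = 17
  (0 − -1)² + (0 − 5)² = 26
  (5 − -1)² + (4 − 5)² = 37
  (-4 − -1)² + (-1 − 5)² = 45
Minimum is attained by (3, 6), so q lies in its Voronoi cell.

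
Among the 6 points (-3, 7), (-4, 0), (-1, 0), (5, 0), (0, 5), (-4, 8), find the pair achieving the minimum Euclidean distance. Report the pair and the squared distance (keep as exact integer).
Pair = ((-3, 7), (-4, 8)); squared distance = 2

Compute all C(6, 2) = 15 pairwise squared distances (x_i − x_j)² + (y_i − y_j)². The minimum is 2, attained by the pair ((-3, 7), (-4, 8)).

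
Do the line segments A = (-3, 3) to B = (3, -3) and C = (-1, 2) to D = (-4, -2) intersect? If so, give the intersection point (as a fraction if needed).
Yes; intersection at (-10/7, 10/7) (t = 11/42 on AB, s = 1/7 on CD)

Parametrize AB as A + t(B − A) = (-3 + 6 t, 3 + -6 t) and CD as C + s(D − C) = (-1 + -3 s, 2 + -4 s). Solve the linear system for (t, s). Determinant = 42 ≠ 0, so a unique intersection of the containing lines exists. Solution: t = 11/42, s = 1/7 — both in [0, 1], so the segments cross. Intersection point: (-10/7, 10/7).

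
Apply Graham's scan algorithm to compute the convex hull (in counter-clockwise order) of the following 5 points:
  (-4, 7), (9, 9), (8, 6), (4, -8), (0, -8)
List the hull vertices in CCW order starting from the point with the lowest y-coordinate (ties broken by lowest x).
Hull (CCW) = [(0, -8), (4, -8), (9, 9), (-4, 7)]

Graham scan procedure:
  1. Find the pivot p₀ = point with lowest y (tie → lowest x): (0, -8).
  2. Sort the remaining points by polar angle around p₀.
  3. Walk through sorted points, maintaining a stack; pop the top while the last three entries make a non-left turn (cross product ≤ 0).
  4. Final stack is the convex hull in CCW order: (0, -8), (4, -8), (9, 9), (-4, 7).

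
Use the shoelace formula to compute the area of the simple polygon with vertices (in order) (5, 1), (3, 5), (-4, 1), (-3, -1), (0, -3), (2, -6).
Area = 99/2

Shoelace formula: Area = (1/2) |Σ_i (x_i · y_{i+1} − x_{i+1} · y_i)| (indices mod n). Compute each cross term:
  (5)(5) − (3)(1) = 22
  (3)(1) − (-4)(5) = 23
  (-4)(-1) − (-3)(1) = 7
  (-3)(-3) − (0)(-1) = 9
  (0)(-6) − (2)(-3) = 6
  (2)(1) − (5)(-6) = 32
Sum = 99, so (signed) Area = 99/2 = 99/2, |Area| = 99/2.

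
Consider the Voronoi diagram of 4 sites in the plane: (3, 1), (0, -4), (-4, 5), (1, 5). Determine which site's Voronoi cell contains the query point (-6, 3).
Nearest site = (-4, 5)

The Voronoi cell of site s contains exactly those query points closer to s than to any other site. Compute squared distances from q = (-6, 3) to each site:
  (-4 − -6)² + (5 − 3)² = 8
  (1 − -6)² + (5 − 3)² = 53
  (0 − -6)² + (-4 − 3)² = 85
  (3 − -6)² + (1 − 3)² = 85
Minimum is attained by (-4, 5), so q lies in its Voronoi cell.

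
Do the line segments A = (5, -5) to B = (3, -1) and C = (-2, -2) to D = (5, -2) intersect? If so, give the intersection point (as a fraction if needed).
Yes; intersection at (7/2, -2) (t = 3/4 on AB, s = 11/14 on CD)

Parametrize AB as A + t(B − A) = (5 + -2 t, -5 + 4 t) and CD as C + s(D − C) = (-2 + 7 s, -2 + 0 s). Solve the linear system for (t, s). Determinant = 28 ≠ 0, so a unique intersection of the containing lines exists. Solution: t = 3/4, s = 11/14 — both in [0, 1], so the segments cross. Intersection point: (7/2, -2).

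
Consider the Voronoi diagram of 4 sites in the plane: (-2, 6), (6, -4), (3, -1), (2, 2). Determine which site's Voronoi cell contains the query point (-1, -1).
Nearest site = (3, -1)

The Voronoi cell of site s contains exactly those query points closer to s than to any other site. Compute squared distances from q = (-1, -1) to each site:
  (3 − -1)² + (-1 − -1)² = 16
  (2 − -1)² + (2 − -1)² = 18
  (-2 − -1)² + (6 − -1)² = 50
  (6 − -1)² + (-4 − -1)² = 58
Minimum is attained by (3, -1), so q lies in its Voronoi cell.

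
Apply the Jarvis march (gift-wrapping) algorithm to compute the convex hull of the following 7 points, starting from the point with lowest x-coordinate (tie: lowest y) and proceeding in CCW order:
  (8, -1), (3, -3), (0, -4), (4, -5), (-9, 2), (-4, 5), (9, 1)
Hull (CCW) = [(-9, 2), (0, -4), (4, -5), (8, -1), (9, 1), (-4, 5)]

Jarvis march: at each step, from the current hull vertex p, select the next vertex q as the point such that every other point lies strictly to the left of (or on) the directed line p → q. (Equivalently: for every other point r, the cross product (q − p) × (r − p) ≥ 0.)
Starting point (lowest x, tie lowest y): (-9, 2). Wrap until returning to start. Resulting hull: (-9, 2), (0, -4), (4, -5), (8, -1), (9, 1), (-4, 5).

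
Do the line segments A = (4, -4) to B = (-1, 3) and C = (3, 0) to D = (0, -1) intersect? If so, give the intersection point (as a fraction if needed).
Yes; intersection at (3/2, -1/2) (t = 1/2 on AB, s = 1/2 on CD)

Parametrize AB as A + t(B − A) = (4 + -5 t, -4 + 7 t) and CD as C + s(D − C) = (3 + -3 s, 0 + -1 s). Solve the linear system for (t, s). Determinant = -26 ≠ 0, so a unique intersection of the containing lines exists. Solution: t = 1/2, s = 1/2 — both in [0, 1], so the segments cross. Intersection point: (3/2, -1/2).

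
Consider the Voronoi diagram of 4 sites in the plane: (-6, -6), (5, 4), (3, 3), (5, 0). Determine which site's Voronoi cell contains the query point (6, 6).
Nearest site = (5, 4)

The Voronoi cell of site s contains exactly those query points closer to s than to any other site. Compute squared distances from q = (6, 6) to each site:
  (5 − 6)² + (4 − 6)² = 5
  (3 − 6)² + (3 − 6)² = 18
  (5 − 6)² + (0 − 6)² = 37
  (-6 − 6)² + (-6 − 6)² = 288
Minimum is attained by (5, 4), so q lies in its Voronoi cell.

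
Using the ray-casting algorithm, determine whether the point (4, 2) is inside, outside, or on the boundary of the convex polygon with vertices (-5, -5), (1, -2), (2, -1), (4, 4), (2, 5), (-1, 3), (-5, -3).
The point (4, 2) lies strictly outside the polygon

Cast a horizontal ray to the right from the query point and count how many polygon edges it crosses (each edge strictly once or zero times, handled with the usual half-open convention). 
Parity of crossings → even ⇒ outside.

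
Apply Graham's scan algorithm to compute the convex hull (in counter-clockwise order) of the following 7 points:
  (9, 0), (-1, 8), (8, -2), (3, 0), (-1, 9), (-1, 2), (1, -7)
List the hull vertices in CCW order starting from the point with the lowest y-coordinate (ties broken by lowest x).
Hull (CCW) = [(1, -7), (8, -2), (9, 0), (-1, 9), (-1, 2)]

Graham scan procedure:
  1. Find the pivot p₀ = point with lowest y (tie → lowest x): (1, -7).
  2. Sort the remaining points by polar angle around p₀.
  3. Walk through sorted points, maintaining a stack; pop the top while the last three entries make a non-left turn (cross product ≤ 0).
  4. Final stack is the convex hull in CCW order: (1, -7), (8, -2), (9, 0), (-1, 9), (-1, 2).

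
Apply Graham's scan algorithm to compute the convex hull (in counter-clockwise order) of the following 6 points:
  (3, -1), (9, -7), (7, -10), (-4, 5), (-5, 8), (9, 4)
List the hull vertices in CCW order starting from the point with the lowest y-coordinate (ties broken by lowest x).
Hull (CCW) = [(7, -10), (9, -7), (9, 4), (-5, 8), (-4, 5)]

Graham scan procedure:
  1. Find the pivot p₀ = point with lowest y (tie → lowest x): (7, -10).
  2. Sort the remaining points by polar angle around p₀.
  3. Walk through sorted points, maintaining a stack; pop the top while the last three entries make a non-left turn (cross product ≤ 0).
  4. Final stack is the convex hull in CCW order: (7, -10), (9, -7), (9, 4), (-5, 8), (-4, 5).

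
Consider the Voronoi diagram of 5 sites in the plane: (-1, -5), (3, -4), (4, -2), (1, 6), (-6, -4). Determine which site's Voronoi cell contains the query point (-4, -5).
Nearest site = (-6, -4)

The Voronoi cell of site s contains exactly those query points closer to s than to any other site. Compute squared distances from q = (-4, -5) to each site:
  (-6 − -4)² + (-4 − -5)² = 5
  (-1 − -4)² + (-5 − -5)² = 9
  (3 − -4)² + (-4 − -5)² = 50
  (4 − -4)² + (-2 − -5)² = 73
  (1 − -4)² + (6 − -5)² = 146
Minimum is attained by (-6, -4), so q lies in its Voronoi cell.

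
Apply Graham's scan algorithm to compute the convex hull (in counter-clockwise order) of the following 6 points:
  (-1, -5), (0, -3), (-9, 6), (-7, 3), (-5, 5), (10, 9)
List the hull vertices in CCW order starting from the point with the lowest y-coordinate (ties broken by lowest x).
Hull (CCW) = [(-1, -5), (10, 9), (-9, 6), (-7, 3)]

Graham scan procedure:
  1. Find the pivot p₀ = point with lowest y (tie → lowest x): (-1, -5).
  2. Sort the remaining points by polar angle around p₀.
  3. Walk through sorted points, maintaining a stack; pop the top while the last three entries make a non-left turn (cross product ≤ 0).
  4. Final stack is the convex hull in CCW order: (-1, -5), (10, 9), (-9, 6), (-7, 3).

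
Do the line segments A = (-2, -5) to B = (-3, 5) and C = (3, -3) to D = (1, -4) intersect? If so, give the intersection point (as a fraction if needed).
No (intersection of containing lines falls outside at least one segment)

Parametrize and solve: t = -1/21, s = 52/21. At least one of these is outside [0, 1], so the segments do not intersect.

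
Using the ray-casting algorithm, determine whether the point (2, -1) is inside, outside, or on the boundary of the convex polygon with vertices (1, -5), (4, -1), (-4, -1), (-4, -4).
The point (2, -1) lies on the polygon boundary

Boundary check: the query satisfies the collinearity and bounding-box conditions for some polygon edge, so it lies exactly on the boundary.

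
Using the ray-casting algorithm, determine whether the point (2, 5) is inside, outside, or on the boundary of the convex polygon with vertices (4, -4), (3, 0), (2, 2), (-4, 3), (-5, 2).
The point (2, 5) lies strictly outside the polygon

Cast a horizontal ray to the right from the query point and count how many polygon edges it crosses (each edge strictly once or zero times, handled with the usual half-open convention). 
Parity of crossings → even ⇒ outside.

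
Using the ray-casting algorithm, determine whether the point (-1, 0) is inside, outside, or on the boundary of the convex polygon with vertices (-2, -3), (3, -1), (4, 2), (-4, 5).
The point (-1, 0) lies strictly inside the polygon

Cast a horizontal ray to the right from the query point and count how many polygon edges it crosses (each edge strictly once or zero times, handled with the usual half-open convention). 
Parity of crossings → odd ⇒ inside.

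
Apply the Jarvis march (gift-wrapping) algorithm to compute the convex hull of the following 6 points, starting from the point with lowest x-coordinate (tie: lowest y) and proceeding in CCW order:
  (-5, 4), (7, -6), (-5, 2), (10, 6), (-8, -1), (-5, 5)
Hull (CCW) = [(-8, -1), (7, -6), (10, 6), (-5, 5)]

Jarvis march: at each step, from the current hull vertex p, select the next vertex q as the point such that every other point lies strictly to the left of (or on) the directed line p → q. (Equivalently: for every other point r, the cross product (q − p) × (r − p) ≥ 0.)
Starting point (lowest x, tie lowest y): (-8, -1). Wrap until returning to start. Resulting hull: (-8, -1), (7, -6), (10, 6), (-5, 5).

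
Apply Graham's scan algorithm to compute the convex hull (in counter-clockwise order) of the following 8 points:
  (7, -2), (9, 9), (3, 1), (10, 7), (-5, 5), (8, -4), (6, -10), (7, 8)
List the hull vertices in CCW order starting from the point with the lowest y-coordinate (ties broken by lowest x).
Hull (CCW) = [(6, -10), (8, -4), (10, 7), (9, 9), (-5, 5)]

Graham scan procedure:
  1. Find the pivot p₀ = point with lowest y (tie → lowest x): (6, -10).
  2. Sort the remaining points by polar angle around p₀.
  3. Walk through sorted points, maintaining a stack; pop the top while the last three entries make a non-left turn (cross product ≤ 0).
  4. Final stack is the convex hull in CCW order: (6, -10), (8, -4), (10, 7), (9, 9), (-5, 5).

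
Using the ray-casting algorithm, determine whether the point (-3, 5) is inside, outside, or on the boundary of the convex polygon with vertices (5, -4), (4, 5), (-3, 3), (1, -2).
The point (-3, 5) lies strictly outside the polygon

Cast a horizontal ray to the right from the query point and count how many polygon edges it crosses (each edge strictly once or zero times, handled with the usual half-open convention). 
Parity of crossings → even ⇒ outside.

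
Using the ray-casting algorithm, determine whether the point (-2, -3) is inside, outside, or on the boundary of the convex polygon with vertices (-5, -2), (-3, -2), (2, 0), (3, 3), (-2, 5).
The point (-2, -3) lies strictly outside the polygon

Cast a horizontal ray to the right from the query point and count how many polygon edges it crosses (each edge strictly once or zero times, handled with the usual half-open convention). 
Parity of crossings → even ⇒ outside.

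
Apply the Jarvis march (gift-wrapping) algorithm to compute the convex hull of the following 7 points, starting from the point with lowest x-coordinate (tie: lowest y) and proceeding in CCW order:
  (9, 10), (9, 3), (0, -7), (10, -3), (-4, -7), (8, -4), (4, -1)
Hull (CCW) = [(-4, -7), (0, -7), (8, -4), (10, -3), (9, 10)]

Jarvis march: at each step, from the current hull vertex p, select the next vertex q as the point such that every other point lies strictly to the left of (or on) the directed line p → q. (Equivalently: for every other point r, the cross product (q − p) × (r − p) ≥ 0.)
Starting point (lowest x, tie lowest y): (-4, -7). Wrap until returning to start. Resulting hull: (-4, -7), (0, -7), (8, -4), (10, -3), (9, 10).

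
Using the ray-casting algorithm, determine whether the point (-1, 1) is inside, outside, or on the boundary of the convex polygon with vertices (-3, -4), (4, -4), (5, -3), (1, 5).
The point (-1, 1) lies strictly outside the polygon

Cast a horizontal ray to the right from the query point and count how many polygon edges it crosses (each edge strictly once or zero times, handled with the usual half-open convention). 
Parity of crossings → even ⇒ outside.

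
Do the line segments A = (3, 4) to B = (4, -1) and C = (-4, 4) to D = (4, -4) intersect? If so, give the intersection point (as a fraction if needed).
No (intersection of containing lines falls outside at least one segment)

Parametrize and solve: t = 7/4, s = 35/32. At least one of these is outside [0, 1], so the segments do not intersect.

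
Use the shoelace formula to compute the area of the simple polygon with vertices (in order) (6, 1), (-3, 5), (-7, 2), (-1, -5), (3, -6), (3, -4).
Area = 153/2

Shoelace formula: Area = (1/2) |Σ_i (x_i · y_{i+1} − x_{i+1} · y_i)| (indices mod n). Compute each cross term:
  (6)(5) − (-3)(1) = 33
  (-3)(2) − (-7)(5) = 29
  (-7)(-5) − (-1)(2) = 37
  (-1)(-6) − (3)(-5) = 21
  (3)(-4) − (3)(-6) = 6
  (3)(1) − (6)(-4) = 27
Sum = 153, so (signed) Area = 153/2 = 153/2, |Area| = 153/2.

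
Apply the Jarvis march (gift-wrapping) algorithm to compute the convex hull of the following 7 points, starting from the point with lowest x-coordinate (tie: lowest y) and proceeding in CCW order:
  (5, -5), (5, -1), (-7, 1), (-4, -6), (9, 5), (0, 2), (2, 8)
Hull (CCW) = [(-7, 1), (-4, -6), (5, -5), (9, 5), (2, 8)]

Jarvis march: at each step, from the current hull vertex p, select the next vertex q as the point such that every other point lies strictly to the left of (or on) the directed line p → q. (Equivalently: for every other point r, the cross product (q − p) × (r − p) ≥ 0.)
Starting point (lowest x, tie lowest y): (-7, 1). Wrap until returning to start. Resulting hull: (-7, 1), (-4, -6), (5, -5), (9, 5), (2, 8).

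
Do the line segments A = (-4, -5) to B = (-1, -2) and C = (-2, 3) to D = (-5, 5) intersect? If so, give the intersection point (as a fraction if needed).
No (intersection of containing lines falls outside at least one segment)

Parametrize and solve: t = 28/15, s = -6/5. At least one of these is outside [0, 1], so the segments do not intersect.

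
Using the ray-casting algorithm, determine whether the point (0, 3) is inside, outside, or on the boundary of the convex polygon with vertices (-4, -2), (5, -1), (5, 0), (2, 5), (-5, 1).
The point (0, 3) lies strictly inside the polygon

Cast a horizontal ray to the right from the query point and count how many polygon edges it crosses (each edge strictly once or zero times, handled with the usual half-open convention). 
Parity of crossings → odd ⇒ inside.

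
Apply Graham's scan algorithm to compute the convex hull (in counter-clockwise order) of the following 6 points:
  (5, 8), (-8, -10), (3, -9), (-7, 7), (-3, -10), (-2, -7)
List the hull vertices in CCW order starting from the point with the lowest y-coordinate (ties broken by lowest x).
Hull (CCW) = [(-8, -10), (-3, -10), (3, -9), (5, 8), (-7, 7)]

Graham scan procedure:
  1. Find the pivot p₀ = point with lowest y (tie → lowest x): (-8, -10).
  2. Sort the remaining points by polar angle around p₀.
  3. Walk through sorted points, maintaining a stack; pop the top while the last three entries make a non-left turn (cross product ≤ 0).
  4. Final stack is the convex hull in CCW order: (-8, -10), (-3, -10), (3, -9), (5, 8), (-7, 7).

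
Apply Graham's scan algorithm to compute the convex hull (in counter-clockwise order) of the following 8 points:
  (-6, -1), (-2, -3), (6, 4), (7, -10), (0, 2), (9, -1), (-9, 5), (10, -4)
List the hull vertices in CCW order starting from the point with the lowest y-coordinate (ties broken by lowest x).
Hull (CCW) = [(7, -10), (10, -4), (9, -1), (6, 4), (-9, 5), (-6, -1)]

Graham scan procedure:
  1. Find the pivot p₀ = point with lowest y (tie → lowest x): (7, -10).
  2. Sort the remaining points by polar angle around p₀.
  3. Walk through sorted points, maintaining a stack; pop the top while the last three entries make a non-left turn (cross product ≤ 0).
  4. Final stack is the convex hull in CCW order: (7, -10), (10, -4), (9, -1), (6, 4), (-9, 5), (-6, -1).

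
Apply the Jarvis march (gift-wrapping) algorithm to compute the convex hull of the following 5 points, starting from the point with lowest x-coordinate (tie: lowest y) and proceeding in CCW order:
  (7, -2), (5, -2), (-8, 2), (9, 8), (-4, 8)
Hull (CCW) = [(-8, 2), (5, -2), (7, -2), (9, 8), (-4, 8)]

Jarvis march: at each step, from the current hull vertex p, select the next vertex q as the point such that every other point lies strictly to the left of (or on) the directed line p → q. (Equivalently: for every other point r, the cross product (q − p) × (r − p) ≥ 0.)
Starting point (lowest x, tie lowest y): (-8, 2). Wrap until returning to start. Resulting hull: (-8, 2), (5, -2), (7, -2), (9, 8), (-4, 8).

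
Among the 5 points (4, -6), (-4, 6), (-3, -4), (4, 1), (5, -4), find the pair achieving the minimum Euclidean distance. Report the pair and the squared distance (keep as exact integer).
Pair = ((4, -6), (5, -4)); squared distance = 5

Compute all C(5, 2) = 10 pairwise squared distances (x_i − x_j)² + (y_i − y_j)². The minimum is 5, attained by the pair ((4, -6), (5, -4)).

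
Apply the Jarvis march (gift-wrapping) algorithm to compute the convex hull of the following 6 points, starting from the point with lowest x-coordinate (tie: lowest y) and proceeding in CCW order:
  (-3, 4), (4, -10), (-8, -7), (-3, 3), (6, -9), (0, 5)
Hull (CCW) = [(-8, -7), (4, -10), (6, -9), (0, 5), (-3, 4)]

Jarvis march: at each step, from the current hull vertex p, select the next vertex q as the point such that every other point lies strictly to the left of (or on) the directed line p → q. (Equivalently: for every other point r, the cross product (q − p) × (r − p) ≥ 0.)
Starting point (lowest x, tie lowest y): (-8, -7). Wrap until returning to start. Resulting hull: (-8, -7), (4, -10), (6, -9), (0, 5), (-3, 4).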